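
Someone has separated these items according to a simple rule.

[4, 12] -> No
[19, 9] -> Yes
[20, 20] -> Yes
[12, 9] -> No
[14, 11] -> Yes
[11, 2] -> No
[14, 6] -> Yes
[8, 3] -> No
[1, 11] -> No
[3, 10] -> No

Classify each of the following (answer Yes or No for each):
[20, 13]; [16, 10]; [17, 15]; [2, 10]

Yes, Yes, Yes, No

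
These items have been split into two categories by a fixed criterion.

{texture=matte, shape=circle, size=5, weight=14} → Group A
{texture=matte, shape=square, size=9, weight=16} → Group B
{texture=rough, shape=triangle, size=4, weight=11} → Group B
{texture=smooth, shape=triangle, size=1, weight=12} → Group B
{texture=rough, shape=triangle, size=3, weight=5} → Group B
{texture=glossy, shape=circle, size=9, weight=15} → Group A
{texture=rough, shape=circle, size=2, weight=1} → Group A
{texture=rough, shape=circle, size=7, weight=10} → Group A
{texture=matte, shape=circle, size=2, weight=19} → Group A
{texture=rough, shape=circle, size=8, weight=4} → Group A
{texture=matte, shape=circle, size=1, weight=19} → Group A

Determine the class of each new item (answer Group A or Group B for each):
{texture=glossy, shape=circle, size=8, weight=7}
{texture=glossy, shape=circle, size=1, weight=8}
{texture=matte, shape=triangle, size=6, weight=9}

The distinguishing property — shape is circle — holds for all the 'Group A' cases and none of the 'Group B' cases.
Group A: {texture=glossy, shape=circle, size=8, weight=7}, since shape is circle. Group A: {texture=glossy, shape=circle, size=1, weight=8}, since shape is circle. Group B: {texture=matte, shape=triangle, size=6, weight=9}, since shape is triangle.

Group A, Group A, Group B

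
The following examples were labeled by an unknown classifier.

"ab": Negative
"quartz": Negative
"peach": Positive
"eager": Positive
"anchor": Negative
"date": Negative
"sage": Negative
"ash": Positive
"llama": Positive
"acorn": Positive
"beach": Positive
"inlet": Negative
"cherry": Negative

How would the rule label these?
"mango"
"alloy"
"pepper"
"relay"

The simplest hypothesis consistent with all the labels is: odd length AND contains 'a'.
"mango": length 5, has 'a' — has this property, so Positive. "alloy": length 5, has 'a' — has this property, so Positive. "pepper": length 6, no 'a' — fails the rule, so Negative. "relay": length 5, has 'a' — has this property, so Positive.

Positive, Positive, Negative, Positive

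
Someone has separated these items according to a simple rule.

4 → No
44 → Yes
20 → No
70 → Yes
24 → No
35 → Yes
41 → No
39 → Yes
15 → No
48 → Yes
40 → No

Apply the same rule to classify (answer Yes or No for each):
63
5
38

Yes, No, Yes

The classifier is using: digit sum ≥ 7.
63 — digit sum 6+3 = 9, hence Yes.
5 — digit sum 5, hence No.
38 — digit sum 3+8 = 11, hence Yes.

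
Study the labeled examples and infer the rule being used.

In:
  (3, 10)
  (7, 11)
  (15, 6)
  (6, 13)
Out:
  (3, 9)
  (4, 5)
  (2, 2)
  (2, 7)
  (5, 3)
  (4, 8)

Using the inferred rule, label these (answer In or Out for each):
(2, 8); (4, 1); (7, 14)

Out, Out, In

The distinguishing property — sum ≥ 13 — holds for all the 'In' cases and none of the 'Out' cases.
(2, 8) — 2+8 = 10, hence Out. (4, 1) — 4+1 = 5, hence Out. (7, 14) — 7+14 = 21, hence In.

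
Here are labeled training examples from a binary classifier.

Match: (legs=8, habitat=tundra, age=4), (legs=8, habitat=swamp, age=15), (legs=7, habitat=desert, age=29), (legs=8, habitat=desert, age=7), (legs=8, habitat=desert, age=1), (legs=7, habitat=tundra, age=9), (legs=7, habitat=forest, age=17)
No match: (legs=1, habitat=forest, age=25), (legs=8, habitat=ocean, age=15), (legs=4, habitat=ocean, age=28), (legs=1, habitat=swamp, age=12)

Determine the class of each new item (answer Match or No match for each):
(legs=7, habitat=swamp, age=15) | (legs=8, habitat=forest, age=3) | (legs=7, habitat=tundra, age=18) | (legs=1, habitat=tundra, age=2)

The distinguishing property — habitat is not ocean AND legs ≥ 4 — holds for all the 'Match' cases and none of the 'No match' cases.

Match, Match, Match, No match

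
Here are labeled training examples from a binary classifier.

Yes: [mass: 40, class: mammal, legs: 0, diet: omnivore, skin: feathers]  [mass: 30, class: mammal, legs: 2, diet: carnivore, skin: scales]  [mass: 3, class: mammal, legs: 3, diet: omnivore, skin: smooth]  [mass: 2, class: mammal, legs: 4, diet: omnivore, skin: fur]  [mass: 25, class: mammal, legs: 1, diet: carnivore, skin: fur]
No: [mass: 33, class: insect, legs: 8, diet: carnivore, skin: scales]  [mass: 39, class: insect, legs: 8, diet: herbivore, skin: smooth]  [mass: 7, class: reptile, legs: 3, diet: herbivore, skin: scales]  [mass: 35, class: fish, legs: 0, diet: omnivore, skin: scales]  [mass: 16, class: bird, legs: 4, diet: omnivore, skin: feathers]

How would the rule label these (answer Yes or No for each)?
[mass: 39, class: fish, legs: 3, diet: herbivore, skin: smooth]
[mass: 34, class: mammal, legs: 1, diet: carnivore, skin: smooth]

Looking at the examples, the only property every 'Yes' case has and every 'No' case lacks is: class is mammal.

No, Yes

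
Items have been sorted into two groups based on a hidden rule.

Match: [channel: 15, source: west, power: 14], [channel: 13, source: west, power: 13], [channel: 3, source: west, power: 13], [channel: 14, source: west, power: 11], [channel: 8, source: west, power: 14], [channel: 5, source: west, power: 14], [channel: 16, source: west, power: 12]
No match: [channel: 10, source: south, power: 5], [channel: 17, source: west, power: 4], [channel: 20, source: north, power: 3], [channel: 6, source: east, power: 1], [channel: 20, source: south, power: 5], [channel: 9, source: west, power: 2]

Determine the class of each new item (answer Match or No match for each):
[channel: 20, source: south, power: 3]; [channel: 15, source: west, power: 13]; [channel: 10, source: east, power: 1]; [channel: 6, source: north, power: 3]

No match, Match, No match, No match

All 'Match' examples share one property — power ≥ 11 — and every 'No match' example lacks it.
[channel: 20, source: south, power: 3]: power = 3 — doesn't match, so No match. [channel: 15, source: west, power: 13]: power = 13 — meets the rule, so Match. [channel: 10, source: east, power: 1]: power = 1 — doesn't match, so No match. [channel: 6, source: north, power: 3]: power = 3 — doesn't match, so No match.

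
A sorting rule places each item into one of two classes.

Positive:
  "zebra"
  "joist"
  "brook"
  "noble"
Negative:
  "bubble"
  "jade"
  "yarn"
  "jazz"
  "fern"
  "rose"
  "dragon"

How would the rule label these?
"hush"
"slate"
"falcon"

'Positive' ⟺ odd length.
"hush" — length 4, hence Negative.
"slate" — length 5, hence Positive.
"falcon" — length 6, hence Negative.

Negative, Positive, Negative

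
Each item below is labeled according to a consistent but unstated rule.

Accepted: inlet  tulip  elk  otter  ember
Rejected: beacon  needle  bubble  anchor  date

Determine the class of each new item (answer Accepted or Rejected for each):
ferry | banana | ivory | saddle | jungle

The classifier is using: odd length.
ferry: Accepted (length 5). banana: Rejected (length 6). ivory: Accepted (length 5). saddle: Rejected (length 6). jungle: Rejected (length 6).

Accepted, Rejected, Accepted, Rejected, Rejected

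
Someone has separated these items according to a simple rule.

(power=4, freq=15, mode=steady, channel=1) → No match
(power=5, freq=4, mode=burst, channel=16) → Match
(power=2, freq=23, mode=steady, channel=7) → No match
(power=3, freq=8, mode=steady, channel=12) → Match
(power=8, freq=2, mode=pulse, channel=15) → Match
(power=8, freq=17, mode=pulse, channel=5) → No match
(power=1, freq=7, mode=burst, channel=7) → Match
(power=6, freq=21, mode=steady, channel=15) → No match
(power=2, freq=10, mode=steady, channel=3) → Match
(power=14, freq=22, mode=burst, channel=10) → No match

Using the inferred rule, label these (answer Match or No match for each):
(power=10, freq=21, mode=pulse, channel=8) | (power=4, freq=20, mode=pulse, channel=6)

The common property of the 'Match' items is: freq ≤ 10. No 'No match' item has it.

No match, No match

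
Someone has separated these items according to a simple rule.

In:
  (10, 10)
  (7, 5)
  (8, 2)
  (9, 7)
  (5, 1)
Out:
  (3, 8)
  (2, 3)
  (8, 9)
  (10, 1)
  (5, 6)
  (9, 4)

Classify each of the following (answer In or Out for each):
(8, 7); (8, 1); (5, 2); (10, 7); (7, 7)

'In' ⟺ sum is even.
Out: (8, 7), since 8+7 = 15.
Out: (8, 1), since 8+1 = 9.
Out: (5, 2), since 5+2 = 7.
Out: (10, 7), since 10+7 = 17.
In: (7, 7), since 7+7 = 14.

Out, Out, Out, Out, In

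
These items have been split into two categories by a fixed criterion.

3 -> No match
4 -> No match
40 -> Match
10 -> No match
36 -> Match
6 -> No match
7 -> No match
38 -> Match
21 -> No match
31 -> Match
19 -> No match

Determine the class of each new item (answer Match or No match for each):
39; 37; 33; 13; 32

Every 'Match' example satisfies: at least 31. None of the 'No match' examples do.
39: 39 ≥ 31, has this property → Match. 37: 37 ≥ 31, has this property → Match. 33: 33 ≥ 31, has this property → Match. 13: 13 < 31, fails this test → No match. 32: 32 ≥ 31, has this property → Match.

Match, Match, Match, No match, Match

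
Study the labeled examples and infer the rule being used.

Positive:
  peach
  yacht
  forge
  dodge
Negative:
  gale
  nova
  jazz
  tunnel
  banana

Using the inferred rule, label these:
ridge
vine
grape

The distinguishing property — odd length — holds for all the 'Positive' cases and none of the 'Negative' cases.
ridge: length 5 — checks out, so Positive. vine: length 4 — doesn't qualify, so Negative. grape: length 5 — checks out, so Positive.

Positive, Negative, Positive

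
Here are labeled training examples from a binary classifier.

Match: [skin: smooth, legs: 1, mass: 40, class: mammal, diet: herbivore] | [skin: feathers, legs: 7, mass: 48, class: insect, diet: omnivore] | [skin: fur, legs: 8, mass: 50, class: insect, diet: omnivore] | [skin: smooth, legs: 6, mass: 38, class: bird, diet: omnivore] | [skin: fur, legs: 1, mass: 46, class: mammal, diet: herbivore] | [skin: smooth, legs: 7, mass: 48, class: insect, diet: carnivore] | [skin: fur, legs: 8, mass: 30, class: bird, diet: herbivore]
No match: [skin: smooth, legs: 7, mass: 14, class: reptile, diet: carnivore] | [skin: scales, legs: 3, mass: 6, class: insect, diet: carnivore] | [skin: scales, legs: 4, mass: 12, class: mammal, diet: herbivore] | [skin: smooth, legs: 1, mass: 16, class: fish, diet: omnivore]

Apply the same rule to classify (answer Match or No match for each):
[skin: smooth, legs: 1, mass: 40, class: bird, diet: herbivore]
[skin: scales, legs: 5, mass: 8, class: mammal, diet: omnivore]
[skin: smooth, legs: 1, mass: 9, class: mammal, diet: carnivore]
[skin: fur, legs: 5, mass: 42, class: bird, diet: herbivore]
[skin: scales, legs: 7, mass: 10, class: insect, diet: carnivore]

The simplest hypothesis consistent with all the labels is: mass ≥ 30.
Match: [skin: smooth, legs: 1, mass: 40, class: bird, diet: herbivore], since mass = 40.
No match: [skin: scales, legs: 5, mass: 8, class: mammal, diet: omnivore], since mass = 8.
No match: [skin: smooth, legs: 1, mass: 9, class: mammal, diet: carnivore], since mass = 9.
Match: [skin: fur, legs: 5, mass: 42, class: bird, diet: herbivore], since mass = 42.
No match: [skin: scales, legs: 7, mass: 10, class: insect, diet: carnivore], since mass = 10.

Match, No match, No match, Match, No match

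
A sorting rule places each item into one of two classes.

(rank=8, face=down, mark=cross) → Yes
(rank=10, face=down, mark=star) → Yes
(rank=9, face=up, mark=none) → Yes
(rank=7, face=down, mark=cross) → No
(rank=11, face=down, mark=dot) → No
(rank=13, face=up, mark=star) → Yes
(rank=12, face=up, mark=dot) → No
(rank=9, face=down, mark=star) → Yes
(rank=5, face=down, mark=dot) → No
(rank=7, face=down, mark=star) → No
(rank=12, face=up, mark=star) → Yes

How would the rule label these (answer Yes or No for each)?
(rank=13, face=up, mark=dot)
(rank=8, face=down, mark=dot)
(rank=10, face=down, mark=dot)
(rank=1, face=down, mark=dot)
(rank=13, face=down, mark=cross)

No, No, No, No, Yes

A rule that fits every label: mark is not dot AND rank ≥ 8 — true of each 'Yes' example, false of each 'No' one.
(rank=13, face=up, mark=dot): mark is dot, rank = 13, does not pass → No.
(rank=8, face=down, mark=dot): mark is dot, rank = 8, does not pass → No.
(rank=10, face=down, mark=dot): mark is dot, rank = 10, does not pass → No.
(rank=1, face=down, mark=dot): mark is dot, rank = 1, does not pass → No.
(rank=13, face=down, mark=cross): mark is cross, rank = 13, checks out → Yes.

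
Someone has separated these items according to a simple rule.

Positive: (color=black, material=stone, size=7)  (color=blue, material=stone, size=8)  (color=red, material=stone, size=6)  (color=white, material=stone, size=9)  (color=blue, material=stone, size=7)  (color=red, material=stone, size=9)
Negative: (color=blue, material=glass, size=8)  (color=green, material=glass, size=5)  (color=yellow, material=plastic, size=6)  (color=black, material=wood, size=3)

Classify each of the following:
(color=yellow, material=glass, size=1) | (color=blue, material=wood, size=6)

Negative, Negative

All 'Positive' examples share one property — material is stone — and every 'Negative' example lacks it.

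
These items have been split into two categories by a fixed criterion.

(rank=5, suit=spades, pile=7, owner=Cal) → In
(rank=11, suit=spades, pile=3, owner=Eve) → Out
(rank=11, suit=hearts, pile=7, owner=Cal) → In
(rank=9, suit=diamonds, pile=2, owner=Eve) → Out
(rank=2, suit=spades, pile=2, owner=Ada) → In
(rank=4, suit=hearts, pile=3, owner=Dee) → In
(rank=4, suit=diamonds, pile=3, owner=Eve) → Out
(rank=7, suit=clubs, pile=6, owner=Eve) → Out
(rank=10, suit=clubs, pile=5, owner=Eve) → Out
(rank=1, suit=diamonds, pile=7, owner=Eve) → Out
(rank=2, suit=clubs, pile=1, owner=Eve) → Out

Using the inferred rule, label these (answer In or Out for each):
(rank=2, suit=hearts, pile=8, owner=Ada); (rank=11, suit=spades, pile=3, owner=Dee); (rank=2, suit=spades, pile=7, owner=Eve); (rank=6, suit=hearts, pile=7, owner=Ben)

In, In, Out, In

Checking candidate rules against both groups, what survives is: owner is not Eve.
(rank=2, suit=hearts, pile=8, owner=Ada) → owner is Ada → In.
(rank=11, suit=spades, pile=3, owner=Dee) → owner is Dee → In.
(rank=2, suit=spades, pile=7, owner=Eve) → owner is Eve → Out.
(rank=6, suit=hearts, pile=7, owner=Ben) → owner is Ben → In.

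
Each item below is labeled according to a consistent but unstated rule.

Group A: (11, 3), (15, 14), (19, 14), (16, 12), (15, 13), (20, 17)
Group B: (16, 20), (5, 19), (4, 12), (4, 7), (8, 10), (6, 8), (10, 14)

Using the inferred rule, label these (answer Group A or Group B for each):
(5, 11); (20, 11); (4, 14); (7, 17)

The classifier is using: first > second.
(5, 11): Group B (5 < 11). (20, 11): Group A (20 > 11). (4, 14): Group B (4 < 14). (7, 17): Group B (7 < 17).

Group B, Group A, Group B, Group B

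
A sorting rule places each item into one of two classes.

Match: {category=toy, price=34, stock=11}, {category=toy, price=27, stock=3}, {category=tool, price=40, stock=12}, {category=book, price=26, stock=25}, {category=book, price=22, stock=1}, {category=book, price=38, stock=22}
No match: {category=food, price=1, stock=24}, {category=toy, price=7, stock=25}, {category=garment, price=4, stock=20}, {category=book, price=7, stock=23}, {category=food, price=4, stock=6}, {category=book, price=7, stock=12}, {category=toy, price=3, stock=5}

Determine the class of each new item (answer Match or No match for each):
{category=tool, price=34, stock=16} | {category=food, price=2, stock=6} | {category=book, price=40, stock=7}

Match, No match, Match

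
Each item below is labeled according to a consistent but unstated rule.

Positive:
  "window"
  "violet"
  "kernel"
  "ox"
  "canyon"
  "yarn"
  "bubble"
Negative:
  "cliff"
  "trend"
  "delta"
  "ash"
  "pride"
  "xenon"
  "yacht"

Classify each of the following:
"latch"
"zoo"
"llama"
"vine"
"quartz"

Negative, Negative, Negative, Positive, Positive

The simplest hypothesis consistent with all the labels is: even length.
"latch": Negative (length 5).
"zoo": Negative (length 3).
"llama": Negative (length 5).
"vine": Positive (length 4).
"quartz": Positive (length 6).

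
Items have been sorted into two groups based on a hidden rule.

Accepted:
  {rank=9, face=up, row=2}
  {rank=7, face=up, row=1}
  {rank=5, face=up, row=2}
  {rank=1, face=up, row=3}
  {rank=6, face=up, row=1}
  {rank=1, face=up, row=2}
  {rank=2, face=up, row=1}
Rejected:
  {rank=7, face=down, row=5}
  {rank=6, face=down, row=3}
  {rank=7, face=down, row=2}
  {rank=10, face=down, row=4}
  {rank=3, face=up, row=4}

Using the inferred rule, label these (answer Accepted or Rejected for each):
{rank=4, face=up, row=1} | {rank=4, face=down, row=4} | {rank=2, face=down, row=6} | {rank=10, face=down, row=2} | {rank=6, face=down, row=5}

Accepted, Rejected, Rejected, Rejected, Rejected

Rule: face is up AND row ≤ 3. This holds for each 'Accepted' example and fails for each 'Rejected' one.
{rank=4, face=up, row=1}: face is up, row = 1 — satisfies this, so Accepted.
{rank=4, face=down, row=4}: face is down, row = 4 — fails the rule, so Rejected.
{rank=2, face=down, row=6}: face is down, row = 6 — fails the rule, so Rejected.
{rank=10, face=down, row=2}: face is down, row = 2 — fails the rule, so Rejected.
{rank=6, face=down, row=5}: face is down, row = 5 — fails the rule, so Rejected.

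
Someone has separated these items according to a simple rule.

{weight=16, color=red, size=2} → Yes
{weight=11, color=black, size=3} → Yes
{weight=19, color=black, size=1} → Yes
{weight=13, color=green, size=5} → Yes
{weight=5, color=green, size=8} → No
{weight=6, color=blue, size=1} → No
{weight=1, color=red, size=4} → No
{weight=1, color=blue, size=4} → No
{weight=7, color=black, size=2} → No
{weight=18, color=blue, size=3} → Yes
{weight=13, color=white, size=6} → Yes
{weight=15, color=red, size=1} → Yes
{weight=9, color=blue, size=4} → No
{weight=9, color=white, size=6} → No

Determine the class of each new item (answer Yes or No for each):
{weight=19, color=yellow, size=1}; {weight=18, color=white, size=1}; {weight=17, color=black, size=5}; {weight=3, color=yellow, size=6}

Yes, Yes, Yes, No

The rule appears to be: weight ≥ 11.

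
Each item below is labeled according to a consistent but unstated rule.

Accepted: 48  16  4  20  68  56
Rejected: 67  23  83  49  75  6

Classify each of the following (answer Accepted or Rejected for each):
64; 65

A rule that fits every label: multiple of 4 — true of each 'Accepted' example, false of each 'Rejected' one.
64: Accepted (64 = 4·16).
65: Rejected (65 = 4·16 + 1).

Accepted, Rejected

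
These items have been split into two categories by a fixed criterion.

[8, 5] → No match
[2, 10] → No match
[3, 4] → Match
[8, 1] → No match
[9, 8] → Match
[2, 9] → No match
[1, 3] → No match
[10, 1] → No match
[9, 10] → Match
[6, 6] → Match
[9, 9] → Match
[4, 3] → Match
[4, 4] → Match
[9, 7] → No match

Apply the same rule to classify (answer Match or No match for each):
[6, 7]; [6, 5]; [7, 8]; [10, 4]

Match, Match, Match, No match

A rule that fits every label: |first − second| ≤ 1 — true of each 'Match' example, false of each 'No match' one.
[6, 7]: |6−7| = 1 — checks out, so Match. [6, 5]: |6−5| = 1 — checks out, so Match. [7, 8]: |7−8| = 1 — checks out, so Match. [10, 4]: |10−4| = 6 — does not fit, so No match.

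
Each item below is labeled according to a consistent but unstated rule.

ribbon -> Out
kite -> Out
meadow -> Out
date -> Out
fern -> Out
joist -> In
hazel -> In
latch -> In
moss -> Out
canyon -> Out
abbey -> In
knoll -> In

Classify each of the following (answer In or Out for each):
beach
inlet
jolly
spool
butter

Rule: odd length. This holds for each 'In' example and fails for each 'Out' one.
beach: length 5 — passes, so In.
inlet: length 5 — passes, so In.
jolly: length 5 — passes, so In.
spool: length 5 — passes, so In.
butter: length 6 — does not pass, so Out.

In, In, In, In, Out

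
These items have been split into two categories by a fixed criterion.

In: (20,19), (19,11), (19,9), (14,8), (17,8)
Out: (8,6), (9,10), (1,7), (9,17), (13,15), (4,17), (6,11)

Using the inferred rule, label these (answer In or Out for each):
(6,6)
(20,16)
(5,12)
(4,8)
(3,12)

A rule that fits every label: first ≥ 14 — true of each 'In' example, false of each 'Out' one.
(6,6): first 6, doesn't match → Out. (20,16): first 20, has this property → In. (5,12): first 5, doesn't match → Out. (4,8): first 4, doesn't match → Out. (3,12): first 3, doesn't match → Out.

Out, In, Out, Out, Out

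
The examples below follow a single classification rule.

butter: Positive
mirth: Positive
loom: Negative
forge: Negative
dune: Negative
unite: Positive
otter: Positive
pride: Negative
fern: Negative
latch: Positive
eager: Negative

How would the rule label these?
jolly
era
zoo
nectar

A rule that fits every label: contains 't' — true of each 'Positive' example, false of each 'Negative' one.
Negative: jolly, since no 't'.
Negative: era, since no 't'.
Negative: zoo, since no 't'.
Positive: nectar, since has 't'.

Negative, Negative, Negative, Positive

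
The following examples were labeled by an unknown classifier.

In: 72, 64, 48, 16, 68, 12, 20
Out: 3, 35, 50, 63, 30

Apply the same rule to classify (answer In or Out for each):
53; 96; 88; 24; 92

Out, In, In, In, In

The common property of the 'In' items is: multiple of 4. No 'Out' item has it.
53: 53 = 4·13 + 1, lacks this property → Out.
96: 96 = 4·24, matches → In.
88: 88 = 4·22, matches → In.
24: 24 = 4·6, matches → In.
92: 92 = 4·23, matches → In.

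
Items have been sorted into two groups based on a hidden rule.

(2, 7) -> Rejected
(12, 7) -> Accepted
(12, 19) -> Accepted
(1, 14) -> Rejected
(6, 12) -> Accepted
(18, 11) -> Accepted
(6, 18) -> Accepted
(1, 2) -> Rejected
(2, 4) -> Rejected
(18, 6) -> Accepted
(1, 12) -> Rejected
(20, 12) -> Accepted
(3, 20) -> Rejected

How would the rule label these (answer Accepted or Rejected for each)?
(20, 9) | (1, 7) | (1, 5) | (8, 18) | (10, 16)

Accepted, Rejected, Rejected, Accepted, Accepted

The classifier is using: first ≥ 4.
(20, 9): first 20 — qualifies, so Accepted.
(1, 7): first 1 — fails the rule, so Rejected.
(1, 5): first 1 — fails the rule, so Rejected.
(8, 18): first 8 — qualifies, so Accepted.
(10, 16): first 10 — qualifies, so Accepted.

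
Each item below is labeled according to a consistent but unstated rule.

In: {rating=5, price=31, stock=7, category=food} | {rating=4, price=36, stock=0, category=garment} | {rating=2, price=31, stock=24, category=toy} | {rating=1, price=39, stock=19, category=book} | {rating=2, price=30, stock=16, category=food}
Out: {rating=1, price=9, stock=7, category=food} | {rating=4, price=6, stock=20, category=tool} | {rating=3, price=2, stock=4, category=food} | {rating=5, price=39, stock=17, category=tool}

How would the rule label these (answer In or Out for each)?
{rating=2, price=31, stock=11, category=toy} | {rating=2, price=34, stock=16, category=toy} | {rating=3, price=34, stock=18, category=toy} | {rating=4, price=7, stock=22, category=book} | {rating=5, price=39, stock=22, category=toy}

In, In, In, Out, In

All 'In' examples share one property — stock ≠ 17 AND price ≥ 30 — and every 'Out' example lacks it.
{rating=2, price=31, stock=11, category=toy} — stock = 11, price = 31, hence In.
{rating=2, price=34, stock=16, category=toy} — stock = 16, price = 34, hence In.
{rating=3, price=34, stock=18, category=toy} — stock = 18, price = 34, hence In.
{rating=4, price=7, stock=22, category=book} — stock = 22, price = 7, hence Out.
{rating=5, price=39, stock=22, category=toy} — stock = 22, price = 39, hence In.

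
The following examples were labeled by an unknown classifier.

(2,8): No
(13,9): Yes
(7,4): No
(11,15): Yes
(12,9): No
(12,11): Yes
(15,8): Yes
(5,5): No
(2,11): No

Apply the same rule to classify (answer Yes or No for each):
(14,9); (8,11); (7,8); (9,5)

Yes, No, No, No

'Yes' ⟺ sum ≥ 22.
(14,9): Yes (14+9 = 23). (8,11): No (8+11 = 19). (7,8): No (7+8 = 15). (9,5): No (9+5 = 14).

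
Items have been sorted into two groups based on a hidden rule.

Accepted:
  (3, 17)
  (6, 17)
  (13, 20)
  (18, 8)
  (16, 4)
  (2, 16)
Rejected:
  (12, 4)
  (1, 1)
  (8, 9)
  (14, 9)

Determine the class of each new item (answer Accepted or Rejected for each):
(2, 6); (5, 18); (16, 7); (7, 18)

Rejected, Accepted, Accepted, Accepted

One predicate separates the groups cleanly: max ≥ 16.
(2, 6) → max 6 → Rejected.
(5, 18) → max 18 → Accepted.
(16, 7) → max 16 → Accepted.
(7, 18) → max 18 → Accepted.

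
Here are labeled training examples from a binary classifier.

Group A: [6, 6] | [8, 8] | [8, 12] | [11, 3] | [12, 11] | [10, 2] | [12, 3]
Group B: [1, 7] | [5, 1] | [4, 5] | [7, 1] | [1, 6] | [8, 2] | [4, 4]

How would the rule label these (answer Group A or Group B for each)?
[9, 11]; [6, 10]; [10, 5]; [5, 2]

Group A, Group A, Group A, Group B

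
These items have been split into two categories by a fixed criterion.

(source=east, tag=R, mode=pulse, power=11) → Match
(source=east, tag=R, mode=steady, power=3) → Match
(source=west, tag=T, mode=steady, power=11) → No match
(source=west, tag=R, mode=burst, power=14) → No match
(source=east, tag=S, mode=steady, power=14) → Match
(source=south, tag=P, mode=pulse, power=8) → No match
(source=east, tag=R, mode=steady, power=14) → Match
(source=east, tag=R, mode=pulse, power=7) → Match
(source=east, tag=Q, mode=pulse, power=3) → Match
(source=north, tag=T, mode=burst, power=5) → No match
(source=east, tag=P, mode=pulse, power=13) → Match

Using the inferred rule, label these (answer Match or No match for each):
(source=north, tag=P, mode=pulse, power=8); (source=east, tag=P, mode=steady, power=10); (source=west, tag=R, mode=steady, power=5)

No match, Match, No match

The classifier is using: source is east.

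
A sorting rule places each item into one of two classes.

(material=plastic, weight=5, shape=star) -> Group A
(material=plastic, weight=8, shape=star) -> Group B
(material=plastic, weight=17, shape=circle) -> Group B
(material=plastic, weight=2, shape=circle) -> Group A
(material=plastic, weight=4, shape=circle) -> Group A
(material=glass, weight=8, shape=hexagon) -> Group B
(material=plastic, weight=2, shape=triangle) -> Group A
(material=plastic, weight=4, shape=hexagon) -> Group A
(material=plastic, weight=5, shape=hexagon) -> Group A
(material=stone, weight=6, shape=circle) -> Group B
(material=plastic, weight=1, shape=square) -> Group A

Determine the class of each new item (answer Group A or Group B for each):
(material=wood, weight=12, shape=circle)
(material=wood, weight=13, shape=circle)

The rule appears to be: weight ≤ 5.
(material=wood, weight=12, shape=circle) — weight = 12, hence Group B. (material=wood, weight=13, shape=circle) — weight = 13, hence Group B.

Group B, Group B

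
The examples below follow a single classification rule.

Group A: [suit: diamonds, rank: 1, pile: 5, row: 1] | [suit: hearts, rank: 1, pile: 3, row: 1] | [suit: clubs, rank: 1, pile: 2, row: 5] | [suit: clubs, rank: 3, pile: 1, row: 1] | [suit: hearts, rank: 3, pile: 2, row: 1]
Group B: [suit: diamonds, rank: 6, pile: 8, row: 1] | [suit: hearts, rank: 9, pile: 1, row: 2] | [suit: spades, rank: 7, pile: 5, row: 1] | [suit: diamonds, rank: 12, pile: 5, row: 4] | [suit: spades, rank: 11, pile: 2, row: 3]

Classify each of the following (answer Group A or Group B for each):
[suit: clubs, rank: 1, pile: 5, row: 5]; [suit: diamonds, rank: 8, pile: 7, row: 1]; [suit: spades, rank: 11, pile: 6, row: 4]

All 'Group A' examples share one property — rank ≤ 3 — and every 'Group B' example lacks it.

Group A, Group B, Group B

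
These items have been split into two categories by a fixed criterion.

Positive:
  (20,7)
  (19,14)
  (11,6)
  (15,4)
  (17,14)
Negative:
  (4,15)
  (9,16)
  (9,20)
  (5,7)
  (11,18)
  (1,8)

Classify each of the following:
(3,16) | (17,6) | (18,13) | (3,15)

Negative, Positive, Positive, Negative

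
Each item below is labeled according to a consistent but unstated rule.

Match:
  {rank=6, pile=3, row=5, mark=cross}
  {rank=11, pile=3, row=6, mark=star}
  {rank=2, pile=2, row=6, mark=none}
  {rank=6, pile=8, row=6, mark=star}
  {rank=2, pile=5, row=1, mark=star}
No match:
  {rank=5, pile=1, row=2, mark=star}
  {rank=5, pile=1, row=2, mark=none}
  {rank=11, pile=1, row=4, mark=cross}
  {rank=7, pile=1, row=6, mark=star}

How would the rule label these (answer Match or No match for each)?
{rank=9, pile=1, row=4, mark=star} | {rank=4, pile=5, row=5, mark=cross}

No match, Match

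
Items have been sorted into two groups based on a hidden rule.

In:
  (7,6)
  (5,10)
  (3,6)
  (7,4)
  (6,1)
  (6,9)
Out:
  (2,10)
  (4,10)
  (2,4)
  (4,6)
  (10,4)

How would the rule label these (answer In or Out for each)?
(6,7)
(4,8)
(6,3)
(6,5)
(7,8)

In, Out, In, In, In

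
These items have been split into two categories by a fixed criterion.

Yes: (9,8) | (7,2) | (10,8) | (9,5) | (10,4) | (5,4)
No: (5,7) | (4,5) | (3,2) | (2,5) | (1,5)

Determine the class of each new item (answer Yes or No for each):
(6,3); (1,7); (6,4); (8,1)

A rule that fits every label: first > second AND sum ≥ 6 — true of each 'Yes' example, false of each 'No' one.
(6,3): 6 > 3, 6+3 = 9, checks out → Yes. (1,7): 1 < 7, 1+7 = 8, doesn't qualify → No. (6,4): 6 > 4, 6+4 = 10, checks out → Yes. (8,1): 8 > 1, 8+1 = 9, checks out → Yes.

Yes, No, Yes, Yes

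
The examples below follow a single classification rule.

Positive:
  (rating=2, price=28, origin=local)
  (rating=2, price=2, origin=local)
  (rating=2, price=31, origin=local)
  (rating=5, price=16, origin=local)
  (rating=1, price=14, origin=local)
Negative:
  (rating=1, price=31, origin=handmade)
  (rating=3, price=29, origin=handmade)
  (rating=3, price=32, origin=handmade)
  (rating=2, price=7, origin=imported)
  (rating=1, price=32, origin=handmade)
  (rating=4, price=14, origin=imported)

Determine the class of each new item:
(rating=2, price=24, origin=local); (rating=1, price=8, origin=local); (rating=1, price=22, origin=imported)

Positive, Positive, Negative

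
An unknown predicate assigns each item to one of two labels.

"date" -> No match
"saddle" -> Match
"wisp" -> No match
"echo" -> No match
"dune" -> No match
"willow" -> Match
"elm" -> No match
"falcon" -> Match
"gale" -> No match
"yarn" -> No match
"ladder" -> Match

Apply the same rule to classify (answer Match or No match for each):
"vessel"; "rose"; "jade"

Match, No match, No match

The pattern is that an item is 'Match' exactly when: length 6.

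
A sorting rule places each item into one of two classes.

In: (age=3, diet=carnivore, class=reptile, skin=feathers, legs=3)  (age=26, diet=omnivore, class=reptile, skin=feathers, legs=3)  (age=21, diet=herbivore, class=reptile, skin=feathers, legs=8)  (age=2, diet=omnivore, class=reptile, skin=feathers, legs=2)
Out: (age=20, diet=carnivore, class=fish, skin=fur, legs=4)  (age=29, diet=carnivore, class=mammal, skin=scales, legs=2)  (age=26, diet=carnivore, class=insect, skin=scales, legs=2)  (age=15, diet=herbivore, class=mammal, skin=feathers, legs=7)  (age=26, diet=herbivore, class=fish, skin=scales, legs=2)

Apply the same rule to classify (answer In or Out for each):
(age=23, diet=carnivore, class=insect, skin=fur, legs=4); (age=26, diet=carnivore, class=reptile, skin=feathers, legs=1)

Comparing the two groups points to one rule — class is reptile.
(age=23, diet=carnivore, class=insect, skin=fur, legs=4): class is insect, doesn't qualify → Out.
(age=26, diet=carnivore, class=reptile, skin=feathers, legs=1): class is reptile, matches → In.

Out, In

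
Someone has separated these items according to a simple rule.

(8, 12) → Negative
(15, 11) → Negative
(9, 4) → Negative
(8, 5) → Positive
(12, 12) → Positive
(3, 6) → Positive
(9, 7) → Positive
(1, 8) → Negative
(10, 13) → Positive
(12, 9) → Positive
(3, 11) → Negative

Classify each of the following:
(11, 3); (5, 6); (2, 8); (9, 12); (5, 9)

The classifier is using: |first − second| ≤ 3.
(11, 3): Negative (|11−3| = 8). (5, 6): Positive (|5−6| = 1). (2, 8): Negative (|2−8| = 6). (9, 12): Positive (|9−12| = 3). (5, 9): Negative (|5−9| = 4).

Negative, Positive, Negative, Positive, Negative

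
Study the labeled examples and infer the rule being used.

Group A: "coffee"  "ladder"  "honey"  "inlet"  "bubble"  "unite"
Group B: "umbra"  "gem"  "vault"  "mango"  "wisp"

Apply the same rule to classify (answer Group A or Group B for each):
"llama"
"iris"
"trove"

Group B, Group B, Group A

Every 'Group A' example satisfies: length ≥ 4 AND contains 'e'. None of the 'Group B' examples do.
Group B: "llama", since length 5, no 'e'.
Group B: "iris", since length 4, no 'e'.
Group A: "trove", since length 5, has 'e'.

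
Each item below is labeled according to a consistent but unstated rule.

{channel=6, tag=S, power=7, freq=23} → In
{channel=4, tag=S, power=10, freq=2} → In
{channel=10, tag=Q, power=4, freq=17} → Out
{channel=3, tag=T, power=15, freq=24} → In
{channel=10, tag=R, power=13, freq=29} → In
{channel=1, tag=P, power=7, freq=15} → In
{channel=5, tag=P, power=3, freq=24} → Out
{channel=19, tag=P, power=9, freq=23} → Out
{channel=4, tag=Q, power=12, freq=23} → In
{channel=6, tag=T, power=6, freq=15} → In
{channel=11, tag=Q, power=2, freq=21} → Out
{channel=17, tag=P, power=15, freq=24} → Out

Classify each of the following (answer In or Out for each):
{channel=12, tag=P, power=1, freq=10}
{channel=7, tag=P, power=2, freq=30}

Rule: power ≥ 6 AND channel ≤ 10. This holds for each 'In' example and fails for each 'Out' one.

Out, Out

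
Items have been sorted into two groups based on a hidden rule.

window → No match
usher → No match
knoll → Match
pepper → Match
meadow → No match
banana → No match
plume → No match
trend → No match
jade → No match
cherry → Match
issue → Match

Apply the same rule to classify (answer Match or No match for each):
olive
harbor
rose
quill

The distinguishing property — has a double letter — holds for all the 'Match' cases and none of the 'No match' cases.
olive → no doubled letter → No match.
harbor → no doubled letter → No match.
rose → no doubled letter → No match.
quill → 'll' doubled → Match.

No match, No match, No match, Match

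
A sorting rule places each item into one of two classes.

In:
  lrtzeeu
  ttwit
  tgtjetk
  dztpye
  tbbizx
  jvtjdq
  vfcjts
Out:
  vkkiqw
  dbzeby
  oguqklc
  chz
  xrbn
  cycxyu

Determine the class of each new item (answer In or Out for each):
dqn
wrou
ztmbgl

Checking candidate rules against both groups, what survives is: contains 't'.
dqn: Out (no 't').
wrou: Out (no 't').
ztmbgl: In (has 't').

Out, Out, In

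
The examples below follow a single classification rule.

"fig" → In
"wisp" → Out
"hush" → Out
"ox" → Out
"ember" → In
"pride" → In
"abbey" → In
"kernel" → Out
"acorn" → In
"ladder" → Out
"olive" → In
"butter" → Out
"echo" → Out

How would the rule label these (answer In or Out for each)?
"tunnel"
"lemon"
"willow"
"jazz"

Looking at the examples, the only property every 'In' case has and every 'Out' case lacks is: odd length.
"tunnel" → length 6 → Out.
"lemon" → length 5 → In.
"willow" → length 6 → Out.
"jazz" → length 4 → Out.

Out, In, Out, Out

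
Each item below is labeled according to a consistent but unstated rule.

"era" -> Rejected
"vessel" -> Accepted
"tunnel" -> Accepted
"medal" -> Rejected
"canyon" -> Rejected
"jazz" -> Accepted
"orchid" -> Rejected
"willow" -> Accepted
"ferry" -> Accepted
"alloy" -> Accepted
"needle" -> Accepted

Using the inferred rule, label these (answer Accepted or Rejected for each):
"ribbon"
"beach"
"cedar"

Accepted, Rejected, Rejected

All 'Accepted' examples share one property — has a double letter — and every 'Rejected' example lacks it.
"ribbon": 'bb' doubled, meets the rule → Accepted.
"beach": no doubled letter, doesn't qualify → Rejected.
"cedar": no doubled letter, doesn't qualify → Rejected.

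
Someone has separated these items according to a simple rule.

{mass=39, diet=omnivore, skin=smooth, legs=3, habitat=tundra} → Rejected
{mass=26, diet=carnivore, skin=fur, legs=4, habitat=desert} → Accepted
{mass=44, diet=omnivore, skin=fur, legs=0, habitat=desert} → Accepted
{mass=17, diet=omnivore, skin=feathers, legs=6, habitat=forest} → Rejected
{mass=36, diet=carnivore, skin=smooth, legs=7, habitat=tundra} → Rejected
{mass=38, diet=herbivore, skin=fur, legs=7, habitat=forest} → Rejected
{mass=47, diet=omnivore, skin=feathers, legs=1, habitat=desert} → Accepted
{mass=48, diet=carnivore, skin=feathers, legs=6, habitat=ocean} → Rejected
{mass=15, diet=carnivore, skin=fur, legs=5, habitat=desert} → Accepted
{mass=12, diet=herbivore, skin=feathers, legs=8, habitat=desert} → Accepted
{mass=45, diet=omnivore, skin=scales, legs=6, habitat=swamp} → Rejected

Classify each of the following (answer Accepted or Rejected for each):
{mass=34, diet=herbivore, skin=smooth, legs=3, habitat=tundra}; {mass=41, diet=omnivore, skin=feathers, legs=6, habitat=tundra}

Rule: habitat is desert. This holds for each 'Accepted' example and fails for each 'Rejected' one.
Rejected: {mass=34, diet=herbivore, skin=smooth, legs=3, habitat=tundra}, since habitat is tundra. Rejected: {mass=41, diet=omnivore, skin=feathers, legs=6, habitat=tundra}, since habitat is tundra.

Rejected, Rejected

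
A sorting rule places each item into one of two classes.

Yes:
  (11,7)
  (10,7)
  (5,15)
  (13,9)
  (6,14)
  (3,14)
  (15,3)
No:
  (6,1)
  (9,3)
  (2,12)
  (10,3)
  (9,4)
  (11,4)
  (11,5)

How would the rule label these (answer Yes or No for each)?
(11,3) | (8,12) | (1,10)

No, Yes, No

Rule: sum ≥ 17. This holds for each 'Yes' example and fails for each 'No' one.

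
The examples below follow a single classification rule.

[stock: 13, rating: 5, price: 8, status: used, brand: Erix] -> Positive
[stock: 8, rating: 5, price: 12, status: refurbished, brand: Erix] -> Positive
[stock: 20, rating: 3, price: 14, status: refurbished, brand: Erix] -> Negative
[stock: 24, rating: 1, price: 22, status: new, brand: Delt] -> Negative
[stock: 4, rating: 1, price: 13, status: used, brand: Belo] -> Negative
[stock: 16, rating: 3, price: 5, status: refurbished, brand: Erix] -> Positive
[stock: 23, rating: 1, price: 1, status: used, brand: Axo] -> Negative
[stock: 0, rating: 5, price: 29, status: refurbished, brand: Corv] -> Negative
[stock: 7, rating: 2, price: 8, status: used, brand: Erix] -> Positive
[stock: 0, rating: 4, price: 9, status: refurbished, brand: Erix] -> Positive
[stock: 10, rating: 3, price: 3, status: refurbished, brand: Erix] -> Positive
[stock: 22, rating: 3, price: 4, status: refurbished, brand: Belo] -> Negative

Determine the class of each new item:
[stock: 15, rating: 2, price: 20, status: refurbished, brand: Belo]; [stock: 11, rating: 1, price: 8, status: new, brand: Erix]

Negative, Positive

Every 'Positive' example satisfies: brand is Erix AND price ≤ 12. None of the 'Negative' examples do.
[stock: 15, rating: 2, price: 20, status: refurbished, brand: Belo] → brand is Belo, price = 20 → Negative. [stock: 11, rating: 1, price: 8, status: new, brand: Erix] → brand is Erix, price = 8 → Positive.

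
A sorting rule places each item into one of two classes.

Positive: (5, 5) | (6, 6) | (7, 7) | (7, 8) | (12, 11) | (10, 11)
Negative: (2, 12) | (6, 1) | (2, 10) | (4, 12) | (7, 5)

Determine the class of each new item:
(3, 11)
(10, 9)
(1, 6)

Negative, Positive, Negative

A rule that fits every label: |first − second| ≤ 1 — true of each 'Positive' example, false of each 'Negative' one.
Negative: (3, 11), since |3−11| = 8. Positive: (10, 9), since |10−9| = 1. Negative: (1, 6), since |1−6| = 5.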